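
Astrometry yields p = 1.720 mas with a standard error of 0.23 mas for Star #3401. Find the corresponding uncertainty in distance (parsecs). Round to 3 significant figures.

77.7 pc

d = 1/p, so σ_d = σ_p / p².
σ_d = 0.000230 / (0.001720)² = 0.000230 / 0.0000029584 = 77.745 pc.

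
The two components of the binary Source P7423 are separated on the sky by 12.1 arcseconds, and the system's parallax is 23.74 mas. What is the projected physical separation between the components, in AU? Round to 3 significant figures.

d = 1/p = 1/0.02374″ = 42.123 pc.
At distance d (pc), an angle of θ arcsec spans θ·d AU: s = 12.1 × 42.123 = 509.69 AU.

510 AU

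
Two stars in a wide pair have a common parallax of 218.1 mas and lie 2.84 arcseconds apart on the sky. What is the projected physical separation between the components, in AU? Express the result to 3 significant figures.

13.0 AU

d = 1/p = 1/0.2181″ = 4.5851 pc.
At distance d (pc), an angle of θ arcsec spans θ·d AU: s = 2.84 × 4.5851 = 13.022 AU.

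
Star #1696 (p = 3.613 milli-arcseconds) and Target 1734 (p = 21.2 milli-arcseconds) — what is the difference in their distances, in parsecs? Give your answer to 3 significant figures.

230 pc

d_A = 1/0.003613″ = 276.78 pc; d_B = 1/0.02120″ = 47.17 pc.
|d_B − d_A| = |47.17 − 276.78| = 229.61 pc.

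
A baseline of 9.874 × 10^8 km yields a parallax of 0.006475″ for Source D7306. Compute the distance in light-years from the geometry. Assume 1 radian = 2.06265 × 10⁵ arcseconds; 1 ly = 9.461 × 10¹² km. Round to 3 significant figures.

3320 ly

θ = 0.006475″ = 0.006475/206265 = 3.1392 × 10^-8 rad.
d = B/θ = (9.874 × 10^8) / (3.1392 × 10^-8) = 3.1454 × 10^16 km = (3.1454 × 10^16) / (9.461 × 10^12) ly = 3324.6 ly.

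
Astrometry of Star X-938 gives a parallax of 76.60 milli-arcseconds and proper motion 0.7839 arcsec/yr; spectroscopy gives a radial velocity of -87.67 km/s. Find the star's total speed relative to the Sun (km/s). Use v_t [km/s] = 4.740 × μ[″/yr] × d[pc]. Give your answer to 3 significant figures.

100 km/s

d = 1/p = 1/0.07660″ = 13.055 pc.
v_t = 4.740 μ d = 4.740 × 0.7839 × 13.055 = 48.508 km/s.
v = √(v_r² + v_t²) = √((-87.67)² + 48.508²) = √10039.1 = 100.2 km/s.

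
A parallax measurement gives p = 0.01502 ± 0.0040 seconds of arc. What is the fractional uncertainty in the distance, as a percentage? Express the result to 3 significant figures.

26.6%

For d = 1/p, |σ_d/d| = |σ_p/p|.
σ_p/p = 0.0040 / 0.01502 = 0.26631 = 26.631%.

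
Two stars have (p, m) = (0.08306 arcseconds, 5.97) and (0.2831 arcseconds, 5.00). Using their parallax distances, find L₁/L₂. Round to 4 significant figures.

L₁/L₂ = 4.754

d₁ = 1/p₁ = 1/0.08306″ = 12.039 pc; d₂ = 1/p₂ = 1/0.2831″ = 3.5323 pc.
M₁ = m₁ − 5 log₁₀ d₁ + 5 = 5.97 − 5.4030 + 5 = 5.5670.
M₂ = 5.00 − 2.7403 + 5 = 7.2597.
L₁/L₂ = 10^(0.4(M₂ − M₁)) = 10^(0.4 × 1.6927) = 10^0.67708 = 4.7542.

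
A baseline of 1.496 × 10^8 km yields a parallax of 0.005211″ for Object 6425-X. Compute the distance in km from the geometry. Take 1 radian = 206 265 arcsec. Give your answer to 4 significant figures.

θ = 0.005211″ = 0.005211/206265 = 2.5264 × 10^-8 rad.
d = B/θ = (1.496 × 10^8) / (2.5264 × 10^-8) = 5.9215 × 10^15 km.

5.922 × 10^15 km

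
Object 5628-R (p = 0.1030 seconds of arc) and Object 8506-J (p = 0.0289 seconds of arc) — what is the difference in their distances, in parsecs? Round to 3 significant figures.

24.9 pc

d_A = 1/0.1030″ = 9.7087 pc; d_B = 1/0.02890″ = 34.602 pc.
|d_B − d_A| = |34.602 − 9.7087| = 24.893 pc.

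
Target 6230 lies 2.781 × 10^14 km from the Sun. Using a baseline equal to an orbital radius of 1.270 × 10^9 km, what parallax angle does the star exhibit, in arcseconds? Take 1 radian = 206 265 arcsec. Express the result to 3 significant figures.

θ ≈ B/d = (1.270 × 10^9) / (2.781 × 10^14) = 4.5667 × 10^-6 rad.
In arcseconds: 4.5667 × 10^-6 × 206265 = 0.94195″.

0.942 arcsec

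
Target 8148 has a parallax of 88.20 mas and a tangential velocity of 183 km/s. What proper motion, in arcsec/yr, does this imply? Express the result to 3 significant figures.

d = 1/p = 1/0.08820″ = 11.338 pc.
μ = v_t / (4.74 d) = 183 / (4.74 × 11.338) = 183 / 53.742 = 3.4052 ″/yr.

3.41 arcsec/yr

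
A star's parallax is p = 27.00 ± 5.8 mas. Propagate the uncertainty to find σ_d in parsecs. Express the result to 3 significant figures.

7.96 pc

d = 1/p, so σ_d = σ_p / p².
σ_d = 0.00580 / (0.02700)² = 0.00580 / 0.000729 = 7.9561 pc.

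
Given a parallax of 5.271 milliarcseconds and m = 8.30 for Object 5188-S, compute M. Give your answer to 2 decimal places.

d = 1/p = 1/0.005271″ = 189.72 pc.
m − M = 5 log₁₀(189.72) − 5 = 11.3906 − 5 = 6.3906.
M = m − (m − M) = 8.30 − 6.3906 = 1.91.

M = 1.91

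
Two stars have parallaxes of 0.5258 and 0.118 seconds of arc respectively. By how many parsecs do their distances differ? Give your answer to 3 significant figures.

d_A = 1/0.5258″ = 1.9019 pc; d_B = 1/0.1180″ = 8.4746 pc.
|d_B − d_A| = |8.4746 − 1.9019| = 6.5727 pc.

6.57 pc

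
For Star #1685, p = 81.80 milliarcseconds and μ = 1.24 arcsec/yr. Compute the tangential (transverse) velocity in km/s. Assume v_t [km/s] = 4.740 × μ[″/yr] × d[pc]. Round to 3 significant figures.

71.9 km/s

d = 1/p = 1/0.08180″ = 12.225 pc.
v_t = 4.74 × μ × d = 4.74 × 1.24 × 12.225 = 71.854 km/s.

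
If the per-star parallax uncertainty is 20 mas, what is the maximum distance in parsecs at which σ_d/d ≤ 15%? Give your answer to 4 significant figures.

σ_d/d = σ_p/p, so the condition is σ_p/p ≤ 0.15, i.e. p ≥ σ_p/0.15.
p_min = 20/0.15 = 133.33 mas = 0.13333 arcsec.
d_max = 1/p_min = 1/0.13333 = 7.5002 pc.

7.500 pc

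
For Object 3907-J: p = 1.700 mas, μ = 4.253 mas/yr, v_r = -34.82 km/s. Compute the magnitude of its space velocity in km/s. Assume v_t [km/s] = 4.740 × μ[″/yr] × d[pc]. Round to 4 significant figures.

36.78 km/s

d = 1/p = 1/0.001700″ = 588.24 pc.
μ = 4.253 mas/yr = 0.004253 ″/yr.
v_t = 4.740 μ d = 4.740 × 0.004253 × 588.24 = 11.858 km/s.
v = √(v_r² + v_t²) = √((-34.82)² + 11.858²) = √1353.04 = 36.784 km/s.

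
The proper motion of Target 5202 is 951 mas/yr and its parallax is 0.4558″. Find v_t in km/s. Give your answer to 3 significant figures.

d = 1/p = 1/0.4558″ = 2.1939 pc.
μ = 951 mas/yr = 0.951 ″/yr.
v_t = 4.74 × μ × d = 4.74 × 0.951 × 2.1939 = 9.8895 km/s.

9.89 km/s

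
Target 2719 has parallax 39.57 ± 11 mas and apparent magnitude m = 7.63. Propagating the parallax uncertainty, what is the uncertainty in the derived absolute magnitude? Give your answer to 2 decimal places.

M = m − 5 log₁₀ d + 5 = m + 5 log₁₀ p + 5, so ∂M/∂p = 5/(p ln 10).
σ_M = (5/ln 10) · (σ_p/p) = 2.1715 × 11/39.57 = 2.1715 × 0.27799 = 0.60366.

σ_M = 0.60 mag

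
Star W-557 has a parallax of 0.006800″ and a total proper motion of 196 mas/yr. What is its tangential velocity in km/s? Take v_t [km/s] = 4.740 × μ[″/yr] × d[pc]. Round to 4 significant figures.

d = 1/p = 1/0.006800″ = 147.06 pc.
μ = 196 mas/yr = 0.196 ″/yr.
v_t = 4.74 × μ × d = 4.74 × 0.196 × 147.06 = 136.62 km/s.

136.6 km/s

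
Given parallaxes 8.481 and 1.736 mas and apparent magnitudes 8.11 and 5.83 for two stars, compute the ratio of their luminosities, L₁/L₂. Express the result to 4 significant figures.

L₁/L₂ = 0.005131

d₁ = 1/p₁ = 1/0.008481″ = 117.91 pc; d₂ = 1/p₂ = 1/0.001736″ = 576.04 pc.
M₁ = m₁ − 5 log₁₀ d₁ + 5 = 8.11 − 10.3578 + 5 = 2.7522.
M₂ = 5.83 − 13.8023 + 5 = -2.9723.
L₁/L₂ = 10^(0.4(M₂ − M₁)) = 10^(0.4 × (-5.7245)) = 10^(-2.28980) = 0.005131.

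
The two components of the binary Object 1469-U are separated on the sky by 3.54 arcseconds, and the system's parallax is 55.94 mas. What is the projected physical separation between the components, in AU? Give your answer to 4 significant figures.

63.28 AU

d = 1/p = 1/0.05594″ = 17.876 pc.
At distance d (pc), an angle of θ arcsec spans θ·d AU: s = 3.54 × 17.876 = 63.281 AU.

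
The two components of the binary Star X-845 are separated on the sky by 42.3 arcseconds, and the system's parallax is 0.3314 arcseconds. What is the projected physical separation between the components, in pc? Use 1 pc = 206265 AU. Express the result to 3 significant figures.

0.000619 pc

d = 1/p = 1/0.3314″ = 3.0175 pc.
At distance d (pc), an angle of θ arcsec spans θ·d AU: s = 42.3 × 3.0175 = 127.64 AU.
= 127.64 / 206265 = 0.00061882 pc.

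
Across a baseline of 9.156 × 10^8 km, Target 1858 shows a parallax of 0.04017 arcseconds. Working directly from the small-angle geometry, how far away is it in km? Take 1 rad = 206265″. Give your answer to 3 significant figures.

θ = 0.04017″ = 0.04017/206265 = 1.9475 × 10^-7 rad.
d = B/θ = (9.156 × 10^8) / (1.9475 × 10^-7) = 4.7014 × 10^15 km.

4.70 × 10^15 km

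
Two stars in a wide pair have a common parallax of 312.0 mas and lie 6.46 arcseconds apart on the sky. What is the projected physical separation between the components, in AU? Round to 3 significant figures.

d = 1/p = 1/0.3120″ = 3.2051 pc.
At distance d (pc), an angle of θ arcsec spans θ·d AU: s = 6.46 × 3.2051 = 20.705 AU.

20.7 AU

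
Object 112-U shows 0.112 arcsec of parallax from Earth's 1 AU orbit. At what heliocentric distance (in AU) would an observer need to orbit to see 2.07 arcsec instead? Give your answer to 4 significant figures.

18.48 AU

Parallax scales linearly with baseline: p ∝ B, so B = p_target / p_Earth × 1 AU.
B = 2.07 / 0.112 = 18.482 AU.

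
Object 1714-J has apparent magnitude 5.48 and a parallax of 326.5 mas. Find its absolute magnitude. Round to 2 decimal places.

d = 1/p = 1/0.3265″ = 3.0628 pc.
m − M = 5 log₁₀(3.0628) − 5 = 2.4306 − 5 = -2.5694.
M = m − (m − M) = 5.48 − (-2.5694) = 8.05.

M = 8.05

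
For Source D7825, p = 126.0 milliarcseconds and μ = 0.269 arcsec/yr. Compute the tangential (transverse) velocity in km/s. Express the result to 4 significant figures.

d = 1/p = 1/0.1260″ = 7.9365 pc.
v_t = 4.74 × μ × d = 4.74 × 0.269 × 7.9365 = 10.12 km/s.

10.12 km/s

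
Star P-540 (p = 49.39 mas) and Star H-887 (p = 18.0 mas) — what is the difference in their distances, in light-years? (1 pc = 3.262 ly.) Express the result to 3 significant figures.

115 ly

d_A = 1/0.04939″ = 20.247 pc; d_B = 1/0.01800″ = 55.556 pc.
|d_B − d_A| = |55.556 − 20.247| = 35.309 pc = 35.309 × 3.262 ly = 115.18 ly.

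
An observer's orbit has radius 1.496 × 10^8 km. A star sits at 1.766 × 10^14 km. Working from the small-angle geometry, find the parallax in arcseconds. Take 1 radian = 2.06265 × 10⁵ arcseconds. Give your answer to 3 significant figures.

θ ≈ B/d = (1.496 × 10^8) / (1.766 × 10^14) = 8.4711 × 10^-7 rad.
In arcseconds: 8.4711 × 10^-7 × 206265 = 0.17473″.

0.175 arcsec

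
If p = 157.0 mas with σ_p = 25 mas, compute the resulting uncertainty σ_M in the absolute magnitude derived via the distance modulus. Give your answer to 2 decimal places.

M = m − 5 log₁₀ d + 5 = m + 5 log₁₀ p + 5, so ∂M/∂p = 5/(p ln 10).
σ_M = (5/ln 10) · (σ_p/p) = 2.1715 × 25/157.0 = 2.1715 × 0.15924 = 0.34579.

σ_M = 0.35 mag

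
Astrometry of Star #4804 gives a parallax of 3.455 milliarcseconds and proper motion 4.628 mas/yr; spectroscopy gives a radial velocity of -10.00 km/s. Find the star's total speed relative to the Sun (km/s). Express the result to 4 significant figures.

11.85 km/s

d = 1/p = 1/0.003455″ = 289.44 pc.
μ = 4.628 mas/yr = 0.004628 ″/yr.
v_t = 4.740 μ d = 4.740 × 0.004628 × 289.44 = 6.3494 km/s.
v = √(v_r² + v_t²) = √((-10.00)² + 6.3494²) = √140.315 = 11.845 km/s.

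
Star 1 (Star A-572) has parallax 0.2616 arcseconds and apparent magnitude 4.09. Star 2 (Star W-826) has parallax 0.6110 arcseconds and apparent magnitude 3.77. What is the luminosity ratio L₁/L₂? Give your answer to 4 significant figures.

L₁/L₂ = 4.063

d₁ = 1/p₁ = 1/0.2616″ = 3.8226 pc; d₂ = 1/p₂ = 1/0.6110″ = 1.6367 pc.
M₁ = m₁ − 5 log₁₀ d₁ + 5 = 4.09 − 2.9118 + 5 = 6.1782.
M₂ = 3.77 − 1.0698 + 5 = 7.7002.
L₁/L₂ = 10^(0.4(M₂ − M₁)) = 10^(0.4 × 1.5220) = 10^0.60880 = 4.0626.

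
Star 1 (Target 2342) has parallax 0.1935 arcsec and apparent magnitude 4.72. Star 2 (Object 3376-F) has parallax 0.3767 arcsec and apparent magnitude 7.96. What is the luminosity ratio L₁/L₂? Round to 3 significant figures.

L₁/L₂ = 74.9

d₁ = 1/p₁ = 1/0.1935″ = 5.168 pc; d₂ = 1/p₂ = 1/0.3767″ = 2.6546 pc.
M₁ = m₁ − 5 log₁₀ d₁ + 5 = 4.72 − 3.5666 + 5 = 6.1534.
M₂ = 7.96 − 2.1200 + 5 = 10.8400.
L₁/L₂ = 10^(0.4(M₂ − M₁)) = 10^(0.4 × 4.6866) = 10^1.87464 = 74.927.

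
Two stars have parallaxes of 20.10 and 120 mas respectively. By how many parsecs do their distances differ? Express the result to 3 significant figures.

41.4 pc

d_A = 1/0.02010″ = 49.751 pc; d_B = 1/0.1200″ = 8.3333 pc.
|d_B − d_A| = |8.3333 − 49.751| = 41.418 pc.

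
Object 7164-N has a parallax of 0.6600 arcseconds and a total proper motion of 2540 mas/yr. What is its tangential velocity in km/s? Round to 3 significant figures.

18.2 km/s

d = 1/p = 1/0.6600″ = 1.5152 pc.
μ = 2540 mas/yr = 2.54 ″/yr.
v_t = 4.74 × μ × d = 4.74 × 2.54 × 1.5152 = 18.242 km/s.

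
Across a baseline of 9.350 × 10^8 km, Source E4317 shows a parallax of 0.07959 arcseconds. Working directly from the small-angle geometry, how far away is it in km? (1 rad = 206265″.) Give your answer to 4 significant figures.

θ = 0.07959″ = 0.07959/206265 = 3.8586 × 10^-7 rad.
d = B/θ = (9.350 × 10^8) / (3.8586 × 10^-7) = 2.4232 × 10^15 km.

2.423 × 10^15 km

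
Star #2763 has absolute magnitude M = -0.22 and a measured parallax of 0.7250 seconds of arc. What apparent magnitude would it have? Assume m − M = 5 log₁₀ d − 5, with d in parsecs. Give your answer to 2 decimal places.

m = -4.52

d = 1/p = 1/0.7250″ = 1.3793 pc.
m − M = 5 log₁₀ d − 5 = 5 log₁₀(1.3793) − 5 = 0.6983 − 5 = -4.3017.
m = M + (m − M) = -0.22 + (-4.3017) = -4.52.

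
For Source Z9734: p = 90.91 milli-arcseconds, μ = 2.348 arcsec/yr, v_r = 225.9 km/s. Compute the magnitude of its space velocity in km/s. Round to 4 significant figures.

d = 1/p = 1/0.09091″ = 11 pc.
v_t = 4.740 μ d = 4.740 × 2.348 × 11 = 122.42 km/s.
v = √(v_r² + v_t²) = √(225.9² + 122.42²) = √66017.5 = 256.94 km/s.

256.9 km/s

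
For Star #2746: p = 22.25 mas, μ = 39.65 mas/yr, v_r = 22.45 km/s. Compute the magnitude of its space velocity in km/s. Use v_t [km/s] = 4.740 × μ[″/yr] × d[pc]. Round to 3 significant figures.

d = 1/p = 1/0.02225″ = 44.944 pc.
μ = 39.65 mas/yr = 0.03965 ″/yr.
v_t = 4.740 μ d = 4.740 × 0.03965 × 44.944 = 8.4468 km/s.
v = √(v_r² + v_t²) = √(22.45² + 8.4468²) = √575.351 = 23.986 km/s.

24.0 km/s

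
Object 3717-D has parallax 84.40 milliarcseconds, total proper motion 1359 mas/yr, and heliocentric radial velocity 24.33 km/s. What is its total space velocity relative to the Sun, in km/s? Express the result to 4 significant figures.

80.11 km/s

d = 1/p = 1/0.08440″ = 11.848 pc.
μ = 1359 mas/yr = 1.359 ″/yr.
v_t = 4.740 μ d = 4.740 × 1.359 × 11.848 = 76.321 km/s.
v = √(v_r² + v_t²) = √(24.33² + 76.321²) = √6416.84 = 80.105 km/s.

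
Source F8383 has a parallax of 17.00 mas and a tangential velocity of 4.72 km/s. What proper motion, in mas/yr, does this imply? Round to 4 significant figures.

d = 1/p = 1/0.01700″ = 58.824 pc.
μ = v_t / (4.74 d) = 4.72 / (4.74 × 58.824) = 4.72 / 278.83 = 0.016928 ″/yr = 16.928 mas/yr.

16.93 mas/yr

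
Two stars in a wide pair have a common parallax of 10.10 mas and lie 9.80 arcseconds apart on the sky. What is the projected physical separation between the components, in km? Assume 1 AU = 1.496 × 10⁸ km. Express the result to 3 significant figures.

d = 1/p = 1/0.01010″ = 99.01 pc.
At distance d (pc), an angle of θ arcsec spans θ·d AU: s = 9.80 × 99.01 = 970.3 AU.
= 970.3 × 1.496 × 10⁸ km = 1.4516 × 10^11 km.

1.45 × 10^11 km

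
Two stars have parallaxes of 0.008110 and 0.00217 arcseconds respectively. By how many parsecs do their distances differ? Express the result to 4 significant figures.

337.5 pc

d_A = 1/0.008110″ = 123.3 pc; d_B = 1/0.002170″ = 460.83 pc.
|d_B − d_A| = |460.83 − 123.3| = 337.53 pc.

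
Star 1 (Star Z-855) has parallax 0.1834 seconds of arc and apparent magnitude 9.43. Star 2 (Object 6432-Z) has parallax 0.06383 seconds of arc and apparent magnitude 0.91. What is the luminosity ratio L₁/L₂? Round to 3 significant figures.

L₁/L₂ = 4.73 × 10^-5

d₁ = 1/p₁ = 1/0.1834″ = 5.4526 pc; d₂ = 1/p₂ = 1/0.06383″ = 15.667 pc.
M₁ = m₁ − 5 log₁₀ d₁ + 5 = 9.43 − 3.6830 + 5 = 10.7470.
M₂ = 0.91 − 5.9749 + 5 = -0.0649.
L₁/L₂ = 10^(0.4(M₂ − M₁)) = 10^(0.4 × (-10.8119)) = 10^(-4.32476) = 0.000047341.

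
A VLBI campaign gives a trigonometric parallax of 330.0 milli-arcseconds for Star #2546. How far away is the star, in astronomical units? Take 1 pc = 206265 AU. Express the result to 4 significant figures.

p = 330.0 milli-arcseconds = 0.3300 arcsec.
d = 1/p = 1/0.3300 = 3.0303 pc.
In AU: 3.0303 × 206265 = 6.2504 × 10^5 AU.

625000 AU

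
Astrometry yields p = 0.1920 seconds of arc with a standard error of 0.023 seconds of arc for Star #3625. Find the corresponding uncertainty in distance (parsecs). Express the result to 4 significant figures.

d = 1/p, so σ_d = σ_p / p².
σ_d = 0.0230 / (0.1920)² = 0.0230 / 0.036864 = 0.62391 pc.

0.6239 pc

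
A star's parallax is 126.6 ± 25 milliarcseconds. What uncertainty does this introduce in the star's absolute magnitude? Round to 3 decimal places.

σ_M = 0.429 mag

M = m − 5 log₁₀ d + 5 = m + 5 log₁₀ p + 5, so ∂M/∂p = 5/(p ln 10).
σ_M = (5/ln 10) · (σ_p/p) = 2.1715 × 25/126.6 = 2.1715 × 0.19747 = 0.42881.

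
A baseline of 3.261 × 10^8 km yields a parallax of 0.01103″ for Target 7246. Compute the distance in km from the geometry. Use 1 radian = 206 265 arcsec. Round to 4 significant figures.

6.098 × 10^15 km

θ = 0.01103″ = 0.01103/206265 = 5.3475 × 10^-8 rad.
d = B/θ = (3.261 × 10^8) / (5.3475 × 10^-8) = 6.0982 × 10^15 km.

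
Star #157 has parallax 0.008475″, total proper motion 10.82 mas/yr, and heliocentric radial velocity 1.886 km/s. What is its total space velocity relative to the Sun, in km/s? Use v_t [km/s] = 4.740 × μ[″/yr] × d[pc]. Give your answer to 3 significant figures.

d = 1/p = 1/0.008475″ = 117.99 pc.
μ = 10.82 mas/yr = 0.01082 ″/yr.
v_t = 4.740 μ d = 4.740 × 0.01082 × 117.99 = 6.0513 km/s.
v = √(v_r² + v_t²) = √(1.886² + 6.0513²) = √40.1752 = 6.3384 km/s.

6.34 km/s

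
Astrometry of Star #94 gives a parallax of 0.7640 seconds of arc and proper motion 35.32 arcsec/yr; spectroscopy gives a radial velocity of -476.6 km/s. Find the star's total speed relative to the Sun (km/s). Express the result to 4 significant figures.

524.6 km/s

d = 1/p = 1/0.7640″ = 1.3089 pc.
v_t = 4.740 μ d = 4.740 × 35.32 × 1.3089 = 219.13 km/s.
v = √(v_r² + v_t²) = √((-476.6)² + 219.13²) = √275166 = 524.56 km/s.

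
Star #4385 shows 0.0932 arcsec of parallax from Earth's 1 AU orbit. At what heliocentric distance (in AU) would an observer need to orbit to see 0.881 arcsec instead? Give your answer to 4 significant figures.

Parallax scales linearly with baseline: p ∝ B, so B = p_target / p_Earth × 1 AU.
B = 0.881 / 0.0932 = 9.4528 AU.

9.453 AU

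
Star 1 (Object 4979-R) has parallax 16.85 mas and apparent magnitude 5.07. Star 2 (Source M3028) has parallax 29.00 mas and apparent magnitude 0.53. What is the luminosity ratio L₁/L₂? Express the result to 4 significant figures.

d₁ = 1/p₁ = 1/0.01685″ = 59.347 pc; d₂ = 1/p₂ = 1/0.02900″ = 34.483 pc.
M₁ = m₁ − 5 log₁₀ d₁ + 5 = 5.07 − 8.8670 + 5 = 1.2030.
M₂ = 0.53 − 7.6880 + 5 = -2.1580.
L₁/L₂ = 10^(0.4(M₂ − M₁)) = 10^(0.4 × (-3.3610)) = 10^(-1.34440) = 0.045248.

L₁/L₂ = 0.04525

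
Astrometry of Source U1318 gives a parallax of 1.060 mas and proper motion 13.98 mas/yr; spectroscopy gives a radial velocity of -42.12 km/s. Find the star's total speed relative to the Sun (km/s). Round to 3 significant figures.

d = 1/p = 1/0.001060″ = 943.4 pc.
μ = 13.98 mas/yr = 0.01398 ″/yr.
v_t = 4.740 μ d = 4.740 × 0.01398 × 943.4 = 62.515 km/s.
v = √(v_r² + v_t²) = √((-42.12)² + 62.515²) = √5682.22 = 75.381 km/s.

75.4 km/s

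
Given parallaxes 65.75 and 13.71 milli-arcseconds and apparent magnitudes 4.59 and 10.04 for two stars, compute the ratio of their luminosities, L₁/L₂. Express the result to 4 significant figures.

d₁ = 1/p₁ = 1/0.06575″ = 15.209 pc; d₂ = 1/p₂ = 1/0.01371″ = 72.939 pc.
M₁ = m₁ − 5 log₁₀ d₁ + 5 = 4.59 − 5.9105 + 5 = 3.6795.
M₂ = 10.04 − 9.3148 + 5 = 5.7252.
L₁/L₂ = 10^(0.4(M₂ − M₁)) = 10^(0.4 × 2.0457) = 10^0.81828 = 6.5808.

L₁/L₂ = 6.581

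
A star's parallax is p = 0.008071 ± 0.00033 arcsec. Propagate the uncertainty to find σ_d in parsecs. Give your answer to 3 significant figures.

5.07 pc

d = 1/p, so σ_d = σ_p / p².
σ_d = 0.000330 / (0.008071)² = 0.000330 / 0.000065141 = 5.0659 pc.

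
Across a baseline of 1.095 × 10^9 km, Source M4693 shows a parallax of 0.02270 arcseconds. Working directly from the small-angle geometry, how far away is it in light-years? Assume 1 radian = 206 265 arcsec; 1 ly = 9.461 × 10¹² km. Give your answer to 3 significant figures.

1050 ly

θ = 0.02270″ = 0.02270/206265 = 1.1005 × 10^-7 rad.
d = B/θ = (1.095 × 10^9) / (1.1005 × 10^-7) = 9.9500 × 10^15 km = (9.9500 × 10^15) / (9.461 × 10^12) ly = 1051.7 ly.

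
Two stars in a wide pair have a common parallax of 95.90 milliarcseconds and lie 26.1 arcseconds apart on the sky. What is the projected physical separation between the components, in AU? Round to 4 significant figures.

272.2 AU

d = 1/p = 1/0.09590″ = 10.428 pc.
At distance d (pc), an angle of θ arcsec spans θ·d AU: s = 26.1 × 10.428 = 272.17 AU.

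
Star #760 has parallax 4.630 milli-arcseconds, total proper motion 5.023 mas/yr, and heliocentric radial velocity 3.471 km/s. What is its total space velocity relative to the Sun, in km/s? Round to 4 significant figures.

d = 1/p = 1/0.004630″ = 215.98 pc.
μ = 5.023 mas/yr = 0.005023 ″/yr.
v_t = 4.740 μ d = 4.740 × 0.005023 × 215.98 = 5.1423 km/s.
v = √(v_r² + v_t²) = √(3.471² + 5.1423²) = √38.4911 = 6.2041 km/s.

6.204 km/s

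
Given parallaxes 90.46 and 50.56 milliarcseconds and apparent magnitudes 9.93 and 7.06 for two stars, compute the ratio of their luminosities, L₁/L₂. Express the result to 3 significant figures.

d₁ = 1/p₁ = 1/0.09046″ = 11.055 pc; d₂ = 1/p₂ = 1/0.05056″ = 19.778 pc.
M₁ = m₁ − 5 log₁₀ d₁ + 5 = 9.93 − 5.2178 + 5 = 9.7122.
M₂ = 7.06 − 6.4809 + 5 = 5.5791.
L₁/L₂ = 10^(0.4(M₂ − M₁)) = 10^(0.4 × (-4.1331)) = 10^(-1.65324) = 0.022221.

L₁/L₂ = 0.0222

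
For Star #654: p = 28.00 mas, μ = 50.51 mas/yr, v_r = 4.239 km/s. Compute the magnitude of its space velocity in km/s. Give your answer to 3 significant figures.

9.54 km/s

d = 1/p = 1/0.02800″ = 35.714 pc.
μ = 50.51 mas/yr = 0.05051 ″/yr.
v_t = 4.740 μ d = 4.740 × 0.05051 × 35.714 = 8.5506 km/s.
v = √(v_r² + v_t²) = √(4.239² + 8.5506²) = √91.0819 = 9.5437 km/s.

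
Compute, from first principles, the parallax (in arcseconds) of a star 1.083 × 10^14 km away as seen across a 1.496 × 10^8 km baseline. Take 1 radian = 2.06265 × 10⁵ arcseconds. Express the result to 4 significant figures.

θ ≈ B/d = (1.496 × 10^8) / (1.083 × 10^14) = 1.3813 × 10^-6 rad.
In arcseconds: 1.3813 × 10^-6 × 206265 = 0.28491″.

0.2849 arcsec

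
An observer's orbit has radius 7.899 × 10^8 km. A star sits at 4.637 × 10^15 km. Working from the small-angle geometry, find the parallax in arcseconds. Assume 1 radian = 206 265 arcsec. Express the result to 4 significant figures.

0.03514 arcsec

θ ≈ B/d = (7.899 × 10^8) / (4.637 × 10^15) = 1.7035 × 10^-7 rad.
In arcseconds: 1.7035 × 10^-7 × 206265 = 0.035137″.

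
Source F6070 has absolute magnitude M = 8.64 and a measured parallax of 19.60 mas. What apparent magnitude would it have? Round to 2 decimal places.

m = 12.18

d = 1/p = 1/0.01960″ = 51.02 pc.
m − M = 5 log₁₀ d − 5 = 5 log₁₀(51.02) − 5 = 8.5387 − 5 = 3.5387.
m = M + (m − M) = 8.64 + 3.5387 = 12.18.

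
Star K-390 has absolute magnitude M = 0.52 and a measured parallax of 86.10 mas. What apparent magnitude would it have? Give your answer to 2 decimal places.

d = 1/p = 1/0.08610″ = 11.614 pc.
m − M = 5 log₁₀ d − 5 = 5 log₁₀(11.614) − 5 = 5.3249 − 5 = 0.3249.
m = M + (m − M) = 0.52 + 0.3249 = 0.84.

m = 0.84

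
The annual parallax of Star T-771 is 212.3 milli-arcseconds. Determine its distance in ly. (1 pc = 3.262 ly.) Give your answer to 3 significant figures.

15.4 ly

p = 212.3 milli-arcseconds = 0.2123 arcsec.
d = 1/p = 1/0.2123 = 4.7103 pc.
In light-years: 4.7103 × 3.262 = 15.365 ly.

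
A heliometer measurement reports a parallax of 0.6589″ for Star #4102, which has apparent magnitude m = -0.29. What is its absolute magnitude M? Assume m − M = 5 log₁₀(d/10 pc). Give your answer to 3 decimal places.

M = 3.804

d = 1/p = 1/0.6589″ = 1.5177 pc.
m − M = 5 log₁₀(1.5177) − 5 = 0.9059 − 5 = -4.0941.
M = m − (m − M) = -0.29 − (-4.0941) = 3.804.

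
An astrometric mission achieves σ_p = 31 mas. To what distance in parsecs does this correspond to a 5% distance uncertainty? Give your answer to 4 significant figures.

1.613 pc

σ_d/d = σ_p/p, so the condition is σ_p/p ≤ 0.05, i.e. p ≥ σ_p/0.05.
p_min = 31/0.05 = 620 mas = 0.62 arcsec.
d_max = 1/p_min = 1/0.62 = 1.6129 pc.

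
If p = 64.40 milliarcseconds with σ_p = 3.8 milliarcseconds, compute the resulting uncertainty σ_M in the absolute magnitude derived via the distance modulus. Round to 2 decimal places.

M = m − 5 log₁₀ d + 5 = m + 5 log₁₀ p + 5, so ∂M/∂p = 5/(p ln 10).
σ_M = (5/ln 10) · (σ_p/p) = 2.1715 × 3.8/64.40 = 2.1715 × 0.059006 = 0.12813.

σ_M = 0.13 mag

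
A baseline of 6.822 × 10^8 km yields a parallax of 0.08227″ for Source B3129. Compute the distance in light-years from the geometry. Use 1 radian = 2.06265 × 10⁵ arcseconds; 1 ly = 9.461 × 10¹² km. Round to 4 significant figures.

θ = 0.08227″ = 0.08227/206265 = 3.9886 × 10^-7 rad.
d = B/θ = (6.822 × 10^8) / (3.9886 × 10^-7) = 1.7104 × 10^15 km = (1.7104 × 10^15) / (9.461 × 10^12) ly = 180.78 ly.

180.8 ly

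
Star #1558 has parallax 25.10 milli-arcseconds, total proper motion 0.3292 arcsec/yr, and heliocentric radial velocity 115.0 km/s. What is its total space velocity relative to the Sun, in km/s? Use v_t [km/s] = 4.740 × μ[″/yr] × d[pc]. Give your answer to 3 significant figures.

131 km/s

d = 1/p = 1/0.02510″ = 39.841 pc.
v_t = 4.740 μ d = 4.740 × 0.3292 × 39.841 = 62.168 km/s.
v = √(v_r² + v_t²) = √(115.0² + 62.168²) = √17089.9 = 130.73 km/s.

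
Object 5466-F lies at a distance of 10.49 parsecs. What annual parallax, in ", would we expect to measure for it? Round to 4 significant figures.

p = 1/d = 1/10.49 = 0.095329 arcsec.

0.09533 "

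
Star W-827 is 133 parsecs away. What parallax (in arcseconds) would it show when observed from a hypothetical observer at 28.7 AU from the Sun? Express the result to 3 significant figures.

0.216 arcsec

p (arcsec) = B (AU) / d (pc).
p = 28.7 / 133 = 0.21579 arcsec.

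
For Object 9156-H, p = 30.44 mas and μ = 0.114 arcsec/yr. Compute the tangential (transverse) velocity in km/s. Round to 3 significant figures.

d = 1/p = 1/0.03044″ = 32.852 pc.
v_t = 4.74 × μ × d = 4.74 × 0.114 × 32.852 = 17.752 km/s.

17.8 km/s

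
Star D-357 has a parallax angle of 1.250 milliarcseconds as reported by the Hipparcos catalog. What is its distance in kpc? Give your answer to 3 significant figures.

p = 1.250 milliarcseconds = 0.001250 arcsec.
d = 1/p = 1/0.001250 = 800 pc.
= 0.8 kpc.

0.800 kpc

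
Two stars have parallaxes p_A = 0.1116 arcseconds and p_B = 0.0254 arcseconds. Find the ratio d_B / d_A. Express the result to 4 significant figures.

Since d = 1/p, d_B/d_A = p_A/p_B.
= 0.1116 / 0.0254 = 4.3937.

4.394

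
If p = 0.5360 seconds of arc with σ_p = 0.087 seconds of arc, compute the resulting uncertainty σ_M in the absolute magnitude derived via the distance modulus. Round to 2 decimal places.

σ_M = 0.35 mag

M = m − 5 log₁₀ d + 5 = m + 5 log₁₀ p + 5, so ∂M/∂p = 5/(p ln 10).
σ_M = (5/ln 10) · (σ_p/p) = 2.1715 × 0.087/0.5360 = 2.1715 × 0.16231 = 0.35246.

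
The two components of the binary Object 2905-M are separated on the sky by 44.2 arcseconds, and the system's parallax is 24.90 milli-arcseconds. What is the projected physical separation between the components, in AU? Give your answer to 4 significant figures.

1775 AU

d = 1/p = 1/0.02490″ = 40.161 pc.
At distance d (pc), an angle of θ arcsec spans θ·d AU: s = 44.2 × 40.161 = 1775.1 AU.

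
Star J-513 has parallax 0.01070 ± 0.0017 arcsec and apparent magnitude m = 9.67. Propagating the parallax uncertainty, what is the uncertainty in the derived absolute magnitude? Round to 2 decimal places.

σ_M = 0.35 mag

M = m − 5 log₁₀ d + 5 = m + 5 log₁₀ p + 5, so ∂M/∂p = 5/(p ln 10).
σ_M = (5/ln 10) · (σ_p/p) = 2.1715 × 0.0017/0.01070 = 2.1715 × 0.15888 = 0.34501.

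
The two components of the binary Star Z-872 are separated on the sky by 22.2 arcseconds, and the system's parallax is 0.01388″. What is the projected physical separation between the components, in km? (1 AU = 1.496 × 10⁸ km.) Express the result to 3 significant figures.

d = 1/p = 1/0.01388″ = 72.046 pc.
At distance d (pc), an angle of θ arcsec spans θ·d AU: s = 22.2 × 72.046 = 1599.4 AU.
= 1599.4 × 1.496 × 10⁸ km = 2.3927 × 10^11 km.

2.39 × 10^11 km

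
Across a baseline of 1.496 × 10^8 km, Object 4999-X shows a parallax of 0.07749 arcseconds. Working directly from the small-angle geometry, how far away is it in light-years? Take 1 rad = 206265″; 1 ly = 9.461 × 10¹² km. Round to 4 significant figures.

42.09 ly

θ = 0.07749″ = 0.07749/206265 = 3.7568 × 10^-7 rad.
d = B/θ = (1.496 × 10^8) / (3.7568 × 10^-7) = 3.9821 × 10^14 km = (3.9821 × 10^14) / (9.461 × 10^12) ly = 42.09 ly.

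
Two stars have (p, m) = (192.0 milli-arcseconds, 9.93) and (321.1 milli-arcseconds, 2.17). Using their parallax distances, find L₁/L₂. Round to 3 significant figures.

d₁ = 1/p₁ = 1/0.1920″ = 5.2083 pc; d₂ = 1/p₂ = 1/0.3211″ = 3.1143 pc.
M₁ = m₁ − 5 log₁₀ d₁ + 5 = 9.93 − 3.5835 + 5 = 11.3465.
M₂ = 2.17 − 2.4668 + 5 = 4.7032.
L₁/L₂ = 10^(0.4(M₂ − M₁)) = 10^(0.4 × (-6.6433)) = 10^(-2.65732) = 0.0022013.

L₁/L₂ = 0.00220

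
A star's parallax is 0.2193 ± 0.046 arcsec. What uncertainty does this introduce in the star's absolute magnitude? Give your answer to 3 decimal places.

M = m − 5 log₁₀ d + 5 = m + 5 log₁₀ p + 5, so ∂M/∂p = 5/(p ln 10).
σ_M = (5/ln 10) · (σ_p/p) = 2.1715 × 0.046/0.2193 = 2.1715 × 0.20976 = 0.45549.

σ_M = 0.455 mag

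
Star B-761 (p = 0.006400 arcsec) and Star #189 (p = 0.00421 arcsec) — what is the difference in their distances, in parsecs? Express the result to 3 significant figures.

81.3 pc

d_A = 1/0.006400″ = 156.25 pc; d_B = 1/0.004210″ = 237.53 pc.
|d_B − d_A| = |237.53 − 156.25| = 81.28 pc.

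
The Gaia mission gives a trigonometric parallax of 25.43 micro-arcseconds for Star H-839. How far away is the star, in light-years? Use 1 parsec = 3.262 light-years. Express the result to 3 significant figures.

128000 light years

p = 25.43 micro-arcseconds = 0.00002543 arcsec.
d = 1/p = 1/0.00002543 = 39324 pc.
In light-years: 39324 × 3.262 = 1.2827 × 10^5 ly.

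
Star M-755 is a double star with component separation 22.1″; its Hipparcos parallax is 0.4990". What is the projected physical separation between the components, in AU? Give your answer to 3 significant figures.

44.3 AU

d = 1/p = 1/0.4990″ = 2.004 pc.
At distance d (pc), an angle of θ arcsec spans θ·d AU: s = 22.1 × 2.004 = 44.288 AU.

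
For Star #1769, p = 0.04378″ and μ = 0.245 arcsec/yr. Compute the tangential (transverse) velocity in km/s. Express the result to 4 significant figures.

26.53 km/s

d = 1/p = 1/0.04378″ = 22.841 pc.
v_t = 4.74 × μ × d = 4.74 × 0.245 × 22.841 = 26.525 km/s.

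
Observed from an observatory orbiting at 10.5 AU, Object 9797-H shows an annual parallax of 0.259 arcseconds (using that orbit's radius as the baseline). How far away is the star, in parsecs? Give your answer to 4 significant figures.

40.54 pc

With baseline B (in AU) and parallax p (in arcsec), d = B/p parsecs.
d = 10.5 / 0.259 = 40.541 pc.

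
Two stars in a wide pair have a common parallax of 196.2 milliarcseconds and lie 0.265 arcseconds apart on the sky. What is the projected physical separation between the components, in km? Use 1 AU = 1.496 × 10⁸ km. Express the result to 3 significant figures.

2.02 × 10^8 km

d = 1/p = 1/0.1962″ = 5.0968 pc.
At distance d (pc), an angle of θ arcsec spans θ·d AU: s = 0.265 × 5.0968 = 1.3507 AU.
= 1.3507 × 1.496 × 10⁸ km = 2.0206 × 10^8 km.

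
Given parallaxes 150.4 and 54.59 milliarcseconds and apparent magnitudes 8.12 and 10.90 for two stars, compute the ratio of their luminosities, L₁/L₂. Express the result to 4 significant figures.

d₁ = 1/p₁ = 1/0.1504″ = 6.6489 pc; d₂ = 1/p₂ = 1/0.05459″ = 18.318 pc.
M₁ = m₁ − 5 log₁₀ d₁ + 5 = 8.12 − 4.1137 + 5 = 9.0063.
M₂ = 10.90 − 6.3144 + 5 = 9.5856.
L₁/L₂ = 10^(0.4(M₂ − M₁)) = 10^(0.4 × 0.5793) = 10^0.23172 = 1.705.

L₁/L₂ = 1.705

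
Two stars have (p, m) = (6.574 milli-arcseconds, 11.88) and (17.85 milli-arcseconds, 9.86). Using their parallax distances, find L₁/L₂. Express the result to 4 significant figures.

d₁ = 1/p₁ = 1/0.006574″ = 152.11 pc; d₂ = 1/p₂ = 1/0.01785″ = 56.022 pc.
M₁ = m₁ − 5 log₁₀ d₁ + 5 = 11.88 − 10.9108 + 5 = 5.9692.
M₂ = 9.86 − 8.7418 + 5 = 6.1182.
L₁/L₂ = 10^(0.4(M₂ − M₁)) = 10^(0.4 × 0.1490) = 10^0.05960 = 1.1471.

L₁/L₂ = 1.147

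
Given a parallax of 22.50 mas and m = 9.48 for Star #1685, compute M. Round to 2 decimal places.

M = 6.24

d = 1/p = 1/0.02250″ = 44.444 pc.
m − M = 5 log₁₀(44.444) − 5 = 8.2391 − 5 = 3.2391.
M = m − (m − M) = 9.48 − 3.2391 = 6.24.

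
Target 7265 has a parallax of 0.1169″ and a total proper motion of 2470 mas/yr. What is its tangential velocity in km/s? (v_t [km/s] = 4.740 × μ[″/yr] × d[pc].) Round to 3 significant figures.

100 km/s

d = 1/p = 1/0.1169″ = 8.5543 pc.
μ = 2470 mas/yr = 2.47 ″/yr.
v_t = 4.74 × μ × d = 4.74 × 2.47 × 8.5543 = 100.15 km/s.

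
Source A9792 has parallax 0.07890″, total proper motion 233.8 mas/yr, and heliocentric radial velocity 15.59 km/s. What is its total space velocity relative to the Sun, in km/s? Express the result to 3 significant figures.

21.0 km/s

d = 1/p = 1/0.07890″ = 12.674 pc.
μ = 233.8 mas/yr = 0.2338 ″/yr.
v_t = 4.740 μ d = 4.740 × 0.2338 × 12.674 = 14.045 km/s.
v = √(v_r² + v_t²) = √(15.59² + 14.045²) = √440.31 = 20.984 km/s.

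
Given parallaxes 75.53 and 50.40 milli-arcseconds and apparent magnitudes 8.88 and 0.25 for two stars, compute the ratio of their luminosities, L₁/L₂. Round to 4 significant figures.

d₁ = 1/p₁ = 1/0.07553″ = 13.24 pc; d₂ = 1/p₂ = 1/0.05040″ = 19.841 pc.
M₁ = m₁ − 5 log₁₀ d₁ + 5 = 8.88 − 5.6094 + 5 = 8.2706.
M₂ = 0.25 − 6.4878 + 5 = -1.2378.
L₁/L₂ = 10^(0.4(M₂ − M₁)) = 10^(0.4 × (-9.5084)) = 10^(-3.80336) = 0.00015727.

L₁/L₂ = 0.0001573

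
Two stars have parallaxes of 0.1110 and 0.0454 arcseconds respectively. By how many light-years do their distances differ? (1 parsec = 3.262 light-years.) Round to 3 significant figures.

42.5 ly

d_A = 1/0.1110″ = 9.009 pc; d_B = 1/0.04540″ = 22.026 pc.
|d_B − d_A| = |22.026 − 9.009| = 13.017 pc = 13.017 × 3.262 ly = 42.461 ly.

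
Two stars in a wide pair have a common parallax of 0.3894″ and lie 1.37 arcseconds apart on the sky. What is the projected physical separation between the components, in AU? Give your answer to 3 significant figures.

3.52 AU

d = 1/p = 1/0.3894″ = 2.5681 pc.
At distance d (pc), an angle of θ arcsec spans θ·d AU: s = 1.37 × 2.5681 = 3.5183 AU.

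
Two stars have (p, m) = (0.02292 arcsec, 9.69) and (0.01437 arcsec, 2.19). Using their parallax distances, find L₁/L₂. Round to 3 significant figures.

d₁ = 1/p₁ = 1/0.02292″ = 43.63 pc; d₂ = 1/p₂ = 1/0.01437″ = 69.589 pc.
M₁ = m₁ − 5 log₁₀ d₁ + 5 = 9.69 − 8.1989 + 5 = 6.4911.
M₂ = 2.19 − 9.2127 + 5 = -2.0227.
L₁/L₂ = 10^(0.4(M₂ − M₁)) = 10^(0.4 × (-8.5138)) = 10^(-3.40552) = 0.00039308.

L₁/L₂ = 0.000393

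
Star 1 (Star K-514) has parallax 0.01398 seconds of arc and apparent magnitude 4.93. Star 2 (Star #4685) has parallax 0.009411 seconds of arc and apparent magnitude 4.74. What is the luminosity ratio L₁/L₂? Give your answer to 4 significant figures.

d₁ = 1/p₁ = 1/0.01398″ = 71.531 pc; d₂ = 1/p₂ = 1/0.009411″ = 106.26 pc.
M₁ = m₁ − 5 log₁₀ d₁ + 5 = 4.93 − 9.2725 + 5 = 0.6575.
M₂ = 4.74 − 10.1318 + 5 = -0.3918.
L₁/L₂ = 10^(0.4(M₂ − M₁)) = 10^(0.4 × (-1.0493)) = 10^(-0.41972) = 0.38043.

L₁/L₂ = 0.3804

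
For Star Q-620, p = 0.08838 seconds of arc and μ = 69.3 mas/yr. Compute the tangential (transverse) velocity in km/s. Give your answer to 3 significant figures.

d = 1/p = 1/0.08838″ = 11.315 pc.
μ = 69.3 mas/yr = 0.0693 ″/yr.
v_t = 4.74 × μ × d = 4.74 × 0.0693 × 11.315 = 3.7168 km/s.

3.72 km/s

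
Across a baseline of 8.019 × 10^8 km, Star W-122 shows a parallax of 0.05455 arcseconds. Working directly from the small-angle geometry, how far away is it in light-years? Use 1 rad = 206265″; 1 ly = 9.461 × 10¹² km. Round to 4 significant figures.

θ = 0.05455″ = 0.05455/206265 = 2.6447 × 10^-7 rad.
d = B/θ = (8.019 × 10^8) / (2.6447 × 10^-7) = 3.0321 × 10^15 km = (3.0321 × 10^15) / (9.461 × 10^12) ly = 320.48 ly.

320.5 ly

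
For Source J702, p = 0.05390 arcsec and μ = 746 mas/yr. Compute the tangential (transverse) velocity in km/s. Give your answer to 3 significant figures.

d = 1/p = 1/0.05390″ = 18.553 pc.
μ = 746 mas/yr = 0.746 ″/yr.
v_t = 4.74 × μ × d = 4.74 × 0.746 × 18.553 = 65.604 km/s.

65.6 km/s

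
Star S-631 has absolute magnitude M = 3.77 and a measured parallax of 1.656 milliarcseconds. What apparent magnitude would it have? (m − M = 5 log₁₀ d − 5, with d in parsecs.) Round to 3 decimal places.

m = 12.675

d = 1/p = 1/0.001656″ = 603.86 pc.
m − M = 5 log₁₀ d − 5 = 5 log₁₀(603.86) − 5 = 13.9047 − 5 = 8.9047.
m = M + (m − M) = 3.77 + 8.9047 = 12.675.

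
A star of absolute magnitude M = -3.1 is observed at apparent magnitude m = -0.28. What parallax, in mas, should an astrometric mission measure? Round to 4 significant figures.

m − M = -0.28 − (-3.1) = 2.82.
d = 10^((m−M)/5 + 1) = 10^1.564 = 36.644 pc.
p = 1/d = 1/36.644 = 0.02729 arcsec = 27.29 mas.

27.29 mas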